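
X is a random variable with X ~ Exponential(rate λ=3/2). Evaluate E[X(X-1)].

E[X(X-1)] = E[X² - X] = E[X²] - E[X]
E[X] = \frac{2}{3}
E[X²] = Var(X) + (E[X])² = \frac{4}{9} + (\frac{2}{3})² = \frac{8}{9}
E[X(X-1)] = \frac{8}{9} - \frac{2}{3} = \frac{2}{9}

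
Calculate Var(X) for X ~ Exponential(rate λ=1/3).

For X ~ Exponential(rate λ=1/3):
Var(X) = 9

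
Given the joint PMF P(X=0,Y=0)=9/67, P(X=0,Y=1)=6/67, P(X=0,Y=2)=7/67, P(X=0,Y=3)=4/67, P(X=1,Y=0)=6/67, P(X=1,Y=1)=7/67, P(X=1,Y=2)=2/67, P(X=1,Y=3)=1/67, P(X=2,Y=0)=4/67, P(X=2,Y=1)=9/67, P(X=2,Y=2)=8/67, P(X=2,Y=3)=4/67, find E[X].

First find marginal of X:
P(X=0) = 26/67
P(X=1) = 16/67
P(X=2) = 25/67
E[X] = 0 × 26/67 + 1 × 16/67 + 2 × 25/67 = 66/67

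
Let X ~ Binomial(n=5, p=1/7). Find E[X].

For X ~ Binomial(n=5, p=1/7), the expected value is:
E[X] = \frac{5}{7}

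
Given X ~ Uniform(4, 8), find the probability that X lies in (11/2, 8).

P(11/2 < X < 8) = ∫_{11/2}^{8} f(x) dx
where f(x) = \frac{1}{4}
= \frac{5}{8}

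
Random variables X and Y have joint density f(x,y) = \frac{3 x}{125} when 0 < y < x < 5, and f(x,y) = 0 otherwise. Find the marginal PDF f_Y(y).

f_Y(y) = ∫_y^5 \frac{3 x}{125} dx = \frac{3}{10} - \frac{3 y^{2}}{250}
for 0 < y < 5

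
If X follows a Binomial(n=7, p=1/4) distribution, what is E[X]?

For X ~ Binomial(n=7, p=1/4), the expected value is:
E[X] = \frac{7}{4}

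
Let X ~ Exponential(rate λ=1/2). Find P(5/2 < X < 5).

P(5/2 < X < 5) = ∫_{5/2}^{5} f(x) dx
where f(x) = \frac{e^{- \frac{x}{2}}}{2}
= - \frac{1}{e^{\frac{5}{2}}} + e^{- \frac{5}{4}}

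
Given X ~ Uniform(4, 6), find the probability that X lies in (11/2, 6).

P(11/2 < X < 6) = ∫_{11/2}^{6} f(x) dx
where f(x) = \frac{1}{2}
= \frac{1}{4}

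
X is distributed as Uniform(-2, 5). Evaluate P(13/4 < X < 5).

P(13/4 < X < 5) = ∫_{13/4}^{5} f(x) dx
where f(x) = \frac{1}{7}
= \frac{1}{4}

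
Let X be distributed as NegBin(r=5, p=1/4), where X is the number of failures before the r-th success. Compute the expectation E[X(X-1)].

E[X(X-1)] = E[X² - X] = E[X²] - E[X]
E[X] = 15
E[X²] = Var(X) + (E[X])² = 60 + (15)² = 285
E[X(X-1)] = 285 - 15 = 270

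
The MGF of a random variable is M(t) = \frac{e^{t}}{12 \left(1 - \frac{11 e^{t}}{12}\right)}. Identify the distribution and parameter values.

The MGF M(t) = \frac{e^{t}}{12 \left(1 - \frac{11 e^{t}}{12}\right)} is the standard form for the Geometric distribution.
Comparing with the known MGF formula identifies: Geometric(p=1/12), X = trial number of first success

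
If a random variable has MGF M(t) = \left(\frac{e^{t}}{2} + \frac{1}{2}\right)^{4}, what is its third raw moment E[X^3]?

To find E[X^3], compute M^(3)(0):
M^(1)(t) = 2 \left(\frac{e^{t}}{2} + \frac{1}{2}\right)^{3} e^{t}
M^(2)(t) = 2 \left(\frac{e^{t}}{2} + \frac{1}{2}\right)^{3} e^{t} + 3 \left(\frac{e^{t}}{2} + \frac{1}{2}\right)^{2} e^{2 t}
M^(3)(t) = 2 \left(\frac{e^{t}}{2} + \frac{1}{2}\right)^{3} e^{t} + 9 \left(\frac{e^{t}}{2} + \frac{1}{2}\right)^{2} e^{2 t} + 3 \left(\frac{e^{t}}{2} + \frac{1}{2}\right) e^{3 t}
M^(3)(0) = 14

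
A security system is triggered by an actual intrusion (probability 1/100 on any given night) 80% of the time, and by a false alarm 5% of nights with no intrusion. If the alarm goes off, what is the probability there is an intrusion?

Let D = the rare event, + = positive/flagged.
P(D) = 1/100
P(+|D) = 80/100 = 4/5
P(+|D') = 5/100 = 1/20
P(+) = P(+|D)P(D) + P(+|D')P(D')
     = \frac{4}{5} × \frac{1}{100} + \frac{1}{20} × \frac{99}{100}
     = \frac{23}{400}
P(D|+) = P(+|D)P(D)/P(+) = \frac{16}{115}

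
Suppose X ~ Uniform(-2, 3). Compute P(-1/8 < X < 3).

P(-1/8 < X < 3) = ∫_{-1/8}^{3} f(x) dx
where f(x) = \frac{1}{5}
= \frac{5}{8}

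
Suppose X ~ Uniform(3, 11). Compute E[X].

For X ~ Uniform(3, 11), the expected value is:
E[X] = 7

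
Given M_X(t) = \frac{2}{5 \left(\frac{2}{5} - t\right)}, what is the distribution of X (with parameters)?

The MGF M(t) = \frac{2}{5 \left(\frac{2}{5} - t\right)} is the standard form for the Exponential distribution.
Comparing with the known MGF formula identifies: Exponential(rate λ=2/5)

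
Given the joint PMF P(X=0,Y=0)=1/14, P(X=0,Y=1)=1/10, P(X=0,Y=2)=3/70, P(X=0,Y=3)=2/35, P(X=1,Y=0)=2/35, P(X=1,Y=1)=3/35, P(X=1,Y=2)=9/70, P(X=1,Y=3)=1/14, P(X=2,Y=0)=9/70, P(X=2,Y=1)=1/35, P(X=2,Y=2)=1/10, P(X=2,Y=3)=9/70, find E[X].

First find marginal of X:
P(X=0) = 19/70
P(X=1) = 12/35
P(X=2) = 27/70
E[X] = 0 × 19/70 + 1 × 12/35 + 2 × 27/70 = 39/35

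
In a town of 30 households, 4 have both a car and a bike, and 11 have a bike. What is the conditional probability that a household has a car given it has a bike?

P(A ∩ B) = 4/30 = 2/15
P(B) = 11/30
P(A|B) = P(A ∩ B) / P(B) = (2/15) / (11/30) = 4/11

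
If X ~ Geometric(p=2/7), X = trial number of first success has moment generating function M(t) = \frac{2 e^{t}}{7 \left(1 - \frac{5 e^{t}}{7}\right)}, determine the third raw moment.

To find E[X^3], compute M^(3)(0):
M^(1)(t) = \frac{2 e^{t}}{7 \left(1 - \frac{5 e^{t}}{7}\right)} + \frac{10 e^{2 t}}{49 \left(1 - \frac{5 e^{t}}{7}\right)^{2}}
M^(2)(t) = \frac{2 e^{t}}{7 \left(1 - \frac{5 e^{t}}{7}\right)} + \frac{30 e^{2 t}}{49 \left(1 - \frac{5 e^{t}}{7}\right)^{2}} + \frac{100 e^{3 t}}{343 \left(1 - \frac{5 e^{t}}{7}\right)^{3}}
M^(3)(t) = \frac{2 e^{t}}{7 \left(1 - \frac{5 e^{t}}{7}\right)} + \frac{10 e^{2 t}}{7 \left(1 - \frac{5 e^{t}}{7}\right)^{2}} + \frac{600 e^{3 t}}{343 \left(1 - \frac{5 e^{t}}{7}\right)^{3}} + \frac{1500 e^{4 t}}{2401 \left(1 - \frac{5 e^{t}}{7}\right)^{4}}
M^(3)(0) = \frac{749}{4}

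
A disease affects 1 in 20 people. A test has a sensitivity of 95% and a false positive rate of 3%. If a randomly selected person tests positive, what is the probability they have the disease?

Let D = the rare event, + = positive/flagged.
P(D) = 1/20
P(+|D) = 95/100 = 19/20
P(+|D') = 3/100
P(+) = P(+|D)P(D) + P(+|D')P(D')
     = \frac{19}{20} × \frac{1}{20} + \frac{3}{100} × \frac{19}{20}
     = \frac{19}{250}
P(D|+) = P(+|D)P(D)/P(+) = \frac{5}{8}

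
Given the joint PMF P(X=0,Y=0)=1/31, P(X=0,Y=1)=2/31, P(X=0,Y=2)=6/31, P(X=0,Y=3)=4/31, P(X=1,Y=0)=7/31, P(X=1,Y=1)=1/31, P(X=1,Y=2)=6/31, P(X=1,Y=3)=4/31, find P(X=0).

P(X=0) = P(X=0,Y=0) + P(X=0,Y=1) + P(X=0,Y=2) + P(X=0,Y=3)
= 1/31 + 2/31 + 6/31 + 4/31
= 13/31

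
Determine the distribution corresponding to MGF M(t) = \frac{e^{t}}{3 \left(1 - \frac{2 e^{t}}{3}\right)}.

The MGF M(t) = \frac{e^{t}}{3 \left(1 - \frac{2 e^{t}}{3}\right)} is the standard form for the Geometric distribution.
Comparing with the known MGF formula identifies: Geometric(p=1/3), X = trial number of first success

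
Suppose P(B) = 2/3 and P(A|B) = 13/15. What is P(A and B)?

By definition, P(A|B) = P(A ∩ B) / P(B)
So P(A ∩ B) = P(A|B) × P(B)
= 13/15 × 2/3
= 26/45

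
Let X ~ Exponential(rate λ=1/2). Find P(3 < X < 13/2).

P(3 < X < 13/2) = ∫_{3}^{13/2} f(x) dx
where f(x) = \frac{e^{- \frac{x}{2}}}{2}
= - \frac{1}{e^{\frac{13}{4}}} + e^{- \frac{3}{2}}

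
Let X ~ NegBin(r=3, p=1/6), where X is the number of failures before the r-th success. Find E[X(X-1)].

E[X(X-1)] = E[X² - X] = E[X²] - E[X]
E[X] = 15
E[X²] = Var(X) + (E[X])² = 90 + (15)² = 315
E[X(X-1)] = 315 - 15 = 300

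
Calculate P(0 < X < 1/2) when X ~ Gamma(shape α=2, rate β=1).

P(0 < X < 1/2) = ∫_{0}^{1/2} f(x) dx
where f(x) = x e^{- x}
= 1 - \frac{3}{2 e^{\frac{1}{2}}}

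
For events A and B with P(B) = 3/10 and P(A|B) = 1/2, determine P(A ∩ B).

By definition, P(A|B) = P(A ∩ B) / P(B)
So P(A ∩ B) = P(A|B) × P(B)
= 1/2 × 3/10
= 3/20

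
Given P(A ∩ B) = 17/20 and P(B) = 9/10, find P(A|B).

P(A|B) = P(A ∩ B) / P(B)
= (17/20) / (9/10)
= 17/18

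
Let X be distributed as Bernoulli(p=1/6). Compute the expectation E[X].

For X ~ Bernoulli(p=1/6), the expected value is:
E[X] = \frac{1}{6}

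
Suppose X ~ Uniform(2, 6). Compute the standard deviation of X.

For X ~ Uniform(2, 6):
Var(X) = \frac{4}{3}
SD(X) = √(Var(X)) = √(\frac{4}{3}) = \frac{2 \sqrt{3}}{3}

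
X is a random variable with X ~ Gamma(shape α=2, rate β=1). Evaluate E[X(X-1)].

E[X(X-1)] = E[X² - X] = E[X²] - E[X]
E[X] = 2
E[X²] = Var(X) + (E[X])² = 2 + (2)² = 6
E[X(X-1)] = 6 - 2 = 4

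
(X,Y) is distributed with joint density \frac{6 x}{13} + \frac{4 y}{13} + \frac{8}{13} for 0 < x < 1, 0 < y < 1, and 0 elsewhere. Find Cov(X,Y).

E[XY] = ∫∫ xy × f(x,y) dx dy = \frac{11}{39}
E[X] = \frac{7}{13}
E[Y] = \frac{41}{78}
Cov(X,Y) = E[XY] - E[X]E[Y] = - \frac{1}{1014}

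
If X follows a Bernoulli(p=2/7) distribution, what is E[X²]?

Using the identity E[X²] = Var(X) + (E[X])²:
E[X] = \frac{2}{7}
Var(X) = \frac{10}{49}
E[X²] = \frac{10}{49} + (\frac{2}{7})²
= \frac{2}{7}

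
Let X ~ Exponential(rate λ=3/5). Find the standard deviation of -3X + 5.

For X ~ Exponential(rate λ=3/5):
Var(X) = \frac{25}{9}
SD(X) = √(Var(X)) = √(\frac{25}{9}) = \frac{5}{3}
SD(-3X + 5) = |-3| × SD(X) = 3 × \frac{5}{3} = 5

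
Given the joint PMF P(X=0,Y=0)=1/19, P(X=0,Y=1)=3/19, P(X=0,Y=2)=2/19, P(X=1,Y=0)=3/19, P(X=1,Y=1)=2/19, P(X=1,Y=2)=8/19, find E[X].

First find marginal of X:
P(X=0) = 6/19
P(X=1) = 13/19
E[X] = 0 × 6/19 + 1 × 13/19 = 13/19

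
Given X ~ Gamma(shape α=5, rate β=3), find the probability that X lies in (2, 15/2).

P(2 < X < 15/2) = ∫_{2}^{15/2} f(x) dx
where f(x) = \frac{81 x^{4} e^{- 3 x}}{8}
= - \frac{1645283}{128 e^{\frac{45}{2}}} + \frac{115}{e^{6}}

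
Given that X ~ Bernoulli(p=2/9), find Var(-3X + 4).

For X ~ Bernoulli(p=2/9):
Var(X) = \frac{14}{81}
Var(-3X + 4) = (-3)² × Var(X) = 9 × \frac{14}{81} = \frac{14}{9}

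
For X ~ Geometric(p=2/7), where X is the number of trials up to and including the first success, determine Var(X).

For X ~ Geometric(p=2/7), where X is the number of trials up to and including the first success:
Var(X) = \frac{35}{4}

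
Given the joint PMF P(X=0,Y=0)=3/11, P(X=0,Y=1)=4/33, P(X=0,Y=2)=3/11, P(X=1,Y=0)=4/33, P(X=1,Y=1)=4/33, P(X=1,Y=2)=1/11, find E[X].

First find marginal of X:
P(X=0) = 2/3
P(X=1) = 1/3
E[X] = 0 × 2/3 + 1 × 1/3 = 1/3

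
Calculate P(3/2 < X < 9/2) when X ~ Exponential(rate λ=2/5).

P(3/2 < X < 9/2) = ∫_{3/2}^{9/2} f(x) dx
where f(x) = \frac{2 e^{- \frac{2 x}{5}}}{5}
= - \frac{1 - e^{\frac{6}{5}}}{e^{\frac{9}{5}}}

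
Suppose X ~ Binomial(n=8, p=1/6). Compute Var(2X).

For X ~ Binomial(n=8, p=1/6):
Var(X) = \frac{10}{9}
Var(2X) = (2)² × Var(X) = 4 × \frac{10}{9} = \frac{40}{9}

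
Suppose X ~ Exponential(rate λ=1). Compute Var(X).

For X ~ Exponential(rate λ=1):
Var(X) = 1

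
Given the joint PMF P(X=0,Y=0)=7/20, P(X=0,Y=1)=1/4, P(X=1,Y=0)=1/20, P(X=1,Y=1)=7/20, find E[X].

First find marginal of X:
P(X=0) = 3/5
P(X=1) = 2/5
E[X] = 0 × 3/5 + 1 × 2/5 = 2/5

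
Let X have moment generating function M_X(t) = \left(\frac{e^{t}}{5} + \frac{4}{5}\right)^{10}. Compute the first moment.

To find E[X], compute M^(1)(0):
M^(1)(t) = 2 \left(\frac{e^{t}}{5} + \frac{4}{5}\right)^{9} e^{t}
M^(1)(0) = 2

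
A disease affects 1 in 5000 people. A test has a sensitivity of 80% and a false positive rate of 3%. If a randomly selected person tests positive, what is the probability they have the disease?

Let D = the rare event, + = positive/flagged.
P(D) = 1/5000
P(+|D) = 80/100 = 4/5
P(+|D') = 3/100
P(+) = P(+|D)P(D) + P(+|D')P(D')
     = \frac{4}{5} × \frac{1}{5000} + \frac{3}{100} × \frac{4999}{5000}
     = \frac{15077}{500000}
P(D|+) = P(+|D)P(D)/P(+) = \frac{80}{15077}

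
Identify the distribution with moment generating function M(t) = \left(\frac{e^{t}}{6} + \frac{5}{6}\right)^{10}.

The MGF M(t) = \left(\frac{e^{t}}{6} + \frac{5}{6}\right)^{10} is the standard form for the Binomial distribution.
Comparing with the known MGF formula identifies: Binomial(n=10, p=1/6)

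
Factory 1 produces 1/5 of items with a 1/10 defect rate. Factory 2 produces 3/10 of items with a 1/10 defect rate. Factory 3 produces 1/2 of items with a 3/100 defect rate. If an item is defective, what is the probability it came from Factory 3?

Using Bayes' theorem:
P(F1) = 1/5, P(D|F1) = 1/10
P(F2) = 3/10, P(D|F2) = 1/10
P(F3) = 1/2, P(D|F3) = 3/100
P(D) = P(D|F1)P(F1) + P(D|F2)P(F2) + P(D|F3)P(F3)
     = \frac{13}{200}
P(F3|D) = P(D|F3)P(F3) / P(D)
= \frac{3}{13}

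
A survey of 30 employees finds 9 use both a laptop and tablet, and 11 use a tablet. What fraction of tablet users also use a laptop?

P(A ∩ B) = 9/30 = 3/10
P(B) = 11/30
P(A|B) = P(A ∩ B) / P(B) = (3/10) / (11/30) = 9/11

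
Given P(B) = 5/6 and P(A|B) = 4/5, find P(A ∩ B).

By definition, P(A|B) = P(A ∩ B) / P(B)
So P(A ∩ B) = P(A|B) × P(B)
= 4/5 × 5/6
= 2/3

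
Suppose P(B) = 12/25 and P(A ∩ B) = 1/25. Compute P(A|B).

P(A|B) = P(A ∩ B) / P(B)
= (1/25) / (12/25)
= 1/12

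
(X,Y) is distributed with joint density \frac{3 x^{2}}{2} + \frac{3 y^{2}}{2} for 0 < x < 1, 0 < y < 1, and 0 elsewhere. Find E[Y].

E[Y] = ∫_0^1 ∫_0^1 y × f(x,y) dx dy
= \frac{5}{8}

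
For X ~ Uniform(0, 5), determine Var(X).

For X ~ Uniform(0, 5):
Var(X) = \frac{25}{12}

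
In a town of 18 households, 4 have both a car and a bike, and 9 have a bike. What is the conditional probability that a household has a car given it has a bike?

P(A ∩ B) = 4/18 = 2/9
P(B) = 9/18 = 1/2
P(A|B) = P(A ∩ B) / P(B) = (2/9) / (1/2) = 4/9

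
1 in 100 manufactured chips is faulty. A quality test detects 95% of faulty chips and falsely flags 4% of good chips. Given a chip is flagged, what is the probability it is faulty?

Let D = the rare event, + = positive/flagged.
P(D) = 1/100
P(+|D) = 95/100 = 19/20
P(+|D') = 4/100 = 1/25
P(+) = P(+|D)P(D) + P(+|D')P(D')
     = \frac{19}{20} × \frac{1}{100} + \frac{1}{25} × \frac{99}{100}
     = \frac{491}{10000}
P(D|+) = P(+|D)P(D)/P(+) = \frac{95}{491}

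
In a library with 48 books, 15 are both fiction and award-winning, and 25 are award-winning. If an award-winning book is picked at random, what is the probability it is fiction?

P(A ∩ B) = 15/48 = 5/16
P(B) = 25/48
P(A|B) = P(A ∩ B) / P(B) = (5/16) / (25/48) = 3/5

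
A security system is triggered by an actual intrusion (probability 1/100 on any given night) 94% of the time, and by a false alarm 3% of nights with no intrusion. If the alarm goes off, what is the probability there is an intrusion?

Let D = the rare event, + = positive/flagged.
P(D) = 1/100
P(+|D) = 94/100 = 47/50
P(+|D') = 3/100
P(+) = P(+|D)P(D) + P(+|D')P(D')
     = \frac{47}{50} × \frac{1}{100} + \frac{3}{100} × \frac{99}{100}
     = \frac{391}{10000}
P(D|+) = P(+|D)P(D)/P(+) = \frac{94}{391}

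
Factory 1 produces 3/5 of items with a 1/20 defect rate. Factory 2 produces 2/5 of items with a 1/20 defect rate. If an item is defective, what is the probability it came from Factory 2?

Using Bayes' theorem:
P(F1) = 3/5, P(D|F1) = 1/20
P(F2) = 2/5, P(D|F2) = 1/20
P(D) = P(D|F1)P(F1) + P(D|F2)P(F2)
     = \frac{1}{20}
P(F2|D) = P(D|F2)P(F2) / P(D)
= \frac{2}{5}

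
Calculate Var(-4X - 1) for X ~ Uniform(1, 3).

For X ~ Uniform(1, 3):
Var(X) = \frac{1}{3}
Var(-4X - 1) = (-4)² × Var(X) = 16 × \frac{1}{3} = \frac{16}{3}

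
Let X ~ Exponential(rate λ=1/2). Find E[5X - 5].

For X ~ Exponential(rate λ=1/2):
E[X] = 2
E[5X - 5] = 5 × E[X] - 5 = 5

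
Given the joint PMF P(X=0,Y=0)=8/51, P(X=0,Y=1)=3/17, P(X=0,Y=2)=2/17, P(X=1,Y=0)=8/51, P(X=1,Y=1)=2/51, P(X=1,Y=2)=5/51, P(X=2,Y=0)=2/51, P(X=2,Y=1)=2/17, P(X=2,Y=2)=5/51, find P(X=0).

P(X=0) = P(X=0,Y=0) + P(X=0,Y=1) + P(X=0,Y=2)
= 8/51 + 3/17 + 2/17
= 23/51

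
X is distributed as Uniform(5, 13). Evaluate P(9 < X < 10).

P(9 < X < 10) = ∫_{9}^{10} f(x) dx
where f(x) = \frac{1}{8}
= \frac{1}{8}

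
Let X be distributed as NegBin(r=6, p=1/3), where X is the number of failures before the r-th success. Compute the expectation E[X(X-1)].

E[X(X-1)] = E[X² - X] = E[X²] - E[X]
E[X] = 12
E[X²] = Var(X) + (E[X])² = 36 + (12)² = 180
E[X(X-1)] = 180 - 12 = 168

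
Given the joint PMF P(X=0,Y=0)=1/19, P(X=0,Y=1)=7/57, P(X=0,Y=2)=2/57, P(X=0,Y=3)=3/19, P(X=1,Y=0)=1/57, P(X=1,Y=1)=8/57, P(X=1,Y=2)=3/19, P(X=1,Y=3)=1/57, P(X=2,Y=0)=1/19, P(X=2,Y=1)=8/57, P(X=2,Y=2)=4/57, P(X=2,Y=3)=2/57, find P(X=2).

P(X=2) = P(X=2,Y=0) + P(X=2,Y=1) + P(X=2,Y=2) + P(X=2,Y=3)
= 1/19 + 8/57 + 4/57 + 2/57
= 17/57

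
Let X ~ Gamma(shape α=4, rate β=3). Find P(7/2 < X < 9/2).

P(7/2 < X < 9/2) = ∫_{7/2}^{9/2} f(x) dx
where f(x) = \frac{27 x^{3} e^{- 3 x}}{2}
= \frac{-8251 + 4153 e^{3}}{16 e^{\frac{27}{2}}}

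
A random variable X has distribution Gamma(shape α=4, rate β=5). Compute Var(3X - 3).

For X ~ Gamma(shape α=4, rate β=5):
Var(X) = \frac{4}{25}
Var(3X - 3) = (3)² × Var(X) = 9 × \frac{4}{25} = \frac{36}{25}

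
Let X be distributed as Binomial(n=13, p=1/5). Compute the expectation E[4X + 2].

For X ~ Binomial(n=13, p=1/5):
E[X] = \frac{13}{5}
E[4X + 2] = 4 × E[X] + 2 = \frac{62}{5}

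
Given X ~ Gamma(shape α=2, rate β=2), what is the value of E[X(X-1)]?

E[X(X-1)] = E[X² - X] = E[X²] - E[X]
E[X] = 1
E[X²] = Var(X) + (E[X])² = \frac{1}{2} + (1)² = \frac{3}{2}
E[X(X-1)] = \frac{3}{2} - 1 = \frac{1}{2}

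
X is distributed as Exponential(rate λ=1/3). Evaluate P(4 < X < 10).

P(4 < X < 10) = ∫_{4}^{10} f(x) dx
where f(x) = \frac{e^{- \frac{x}{3}}}{3}
= - \frac{1 - e^{2}}{e^{\frac{10}{3}}}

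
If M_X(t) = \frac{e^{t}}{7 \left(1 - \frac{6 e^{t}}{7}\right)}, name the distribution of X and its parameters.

The MGF M(t) = \frac{e^{t}}{7 \left(1 - \frac{6 e^{t}}{7}\right)} is the standard form for the Geometric distribution.
Comparing with the known MGF formula identifies: Geometric(p=1/7), X = trial number of first success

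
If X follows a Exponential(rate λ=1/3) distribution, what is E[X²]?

Using the identity E[X²] = Var(X) + (E[X])²:
E[X] = 3
Var(X) = 9
E[X²] = 9 + (3)²
= 18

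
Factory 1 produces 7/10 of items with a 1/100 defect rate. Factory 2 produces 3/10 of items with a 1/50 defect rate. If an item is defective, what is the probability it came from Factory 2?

Using Bayes' theorem:
P(F1) = 7/10, P(D|F1) = 1/100
P(F2) = 3/10, P(D|F2) = 1/50
P(D) = P(D|F1)P(F1) + P(D|F2)P(F2)
     = \frac{13}{1000}
P(F2|D) = P(D|F2)P(F2) / P(D)
= \frac{6}{13}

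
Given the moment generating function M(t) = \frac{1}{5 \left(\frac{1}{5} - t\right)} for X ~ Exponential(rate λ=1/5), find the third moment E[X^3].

To find E[X^3], compute M^(3)(0):
M^(1)(t) = \frac{1}{5 \left(\frac{1}{5} - t\right)^{2}}
M^(2)(t) = \frac{2}{5 \left(\frac{1}{5} - t\right)^{3}}
M^(3)(t) = \frac{6}{5 \left(\frac{1}{5} - t\right)^{4}}
M^(3)(0) = 750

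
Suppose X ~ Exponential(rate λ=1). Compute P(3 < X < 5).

P(3 < X < 5) = ∫_{3}^{5} f(x) dx
where f(x) = e^{- x}
= - \frac{1 - e^{2}}{e^{5}}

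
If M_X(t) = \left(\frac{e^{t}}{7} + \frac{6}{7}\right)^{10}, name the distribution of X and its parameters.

The MGF M(t) = \left(\frac{e^{t}}{7} + \frac{6}{7}\right)^{10} is the standard form for the Binomial distribution.
Comparing with the known MGF formula identifies: Binomial(n=10, p=1/7)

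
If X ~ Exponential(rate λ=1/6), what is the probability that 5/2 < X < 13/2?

P(5/2 < X < 13/2) = ∫_{5/2}^{13/2} f(x) dx
where f(x) = \frac{e^{- \frac{x}{6}}}{6}
= - \frac{1 - e^{\frac{2}{3}}}{e^{\frac{13}{12}}}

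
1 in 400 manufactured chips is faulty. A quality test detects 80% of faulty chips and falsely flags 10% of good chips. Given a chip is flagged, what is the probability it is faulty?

Let D = the rare event, + = positive/flagged.
P(D) = 1/400
P(+|D) = 80/100 = 4/5
P(+|D') = 10/100 = 1/10
P(+) = P(+|D)P(D) + P(+|D')P(D')
     = \frac{4}{5} × \frac{1}{400} + \frac{1}{10} × \frac{399}{400}
     = \frac{407}{4000}
P(D|+) = P(+|D)P(D)/P(+) = \frac{8}{407}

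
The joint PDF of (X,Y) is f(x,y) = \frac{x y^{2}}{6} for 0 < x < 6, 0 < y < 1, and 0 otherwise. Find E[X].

f_X(x) = ∫_0^1 \frac{x y^{2}}{6} dy = \frac{x}{18}
E[X] = ∫_0^6 x × (\frac{x}{18}) dx = 4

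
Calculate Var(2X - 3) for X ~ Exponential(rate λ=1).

For X ~ Exponential(rate λ=1):
Var(X) = 1
Var(2X - 3) = (2)² × Var(X) = 4 × 1 = 4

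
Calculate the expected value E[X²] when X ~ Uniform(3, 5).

Using the identity E[X²] = Var(X) + (E[X])²:
E[X] = 4
Var(X) = \frac{1}{3}
E[X²] = \frac{1}{3} + (4)²
= \frac{49}{3}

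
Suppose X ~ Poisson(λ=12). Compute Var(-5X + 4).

For X ~ Poisson(λ=12):
Var(X) = 12
Var(-5X + 4) = (-5)² × Var(X) = 25 × 12 = 300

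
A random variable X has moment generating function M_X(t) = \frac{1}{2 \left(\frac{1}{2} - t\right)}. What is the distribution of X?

The MGF M(t) = \frac{1}{2 \left(\frac{1}{2} - t\right)} is the standard form for the Exponential distribution.
Comparing with the known MGF formula identifies: Exponential(rate λ=1/2)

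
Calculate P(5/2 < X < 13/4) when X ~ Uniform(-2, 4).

P(5/2 < X < 13/4) = ∫_{5/2}^{13/4} f(x) dx
where f(x) = \frac{1}{6}
= \frac{1}{8}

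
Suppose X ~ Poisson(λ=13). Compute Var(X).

For X ~ Poisson(λ=13):
Var(X) = 13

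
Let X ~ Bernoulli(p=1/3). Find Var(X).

For X ~ Bernoulli(p=1/3):
Var(X) = \frac{2}{9}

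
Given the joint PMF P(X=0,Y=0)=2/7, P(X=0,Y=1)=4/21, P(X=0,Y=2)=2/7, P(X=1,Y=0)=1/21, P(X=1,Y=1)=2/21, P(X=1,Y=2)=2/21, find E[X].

First find marginal of X:
P(X=0) = 16/21
P(X=1) = 5/21
E[X] = 0 × 16/21 + 1 × 5/21 = 5/21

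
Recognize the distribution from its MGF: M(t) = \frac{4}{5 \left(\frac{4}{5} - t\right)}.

The MGF M(t) = \frac{4}{5 \left(\frac{4}{5} - t\right)} is the standard form for the Exponential distribution.
Comparing with the known MGF formula identifies: Exponential(rate λ=4/5)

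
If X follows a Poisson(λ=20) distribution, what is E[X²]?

Using the identity E[X²] = Var(X) + (E[X])²:
E[X] = 20
Var(X) = 20
E[X²] = 20 + (20)²
= 420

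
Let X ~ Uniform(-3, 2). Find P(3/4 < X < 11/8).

P(3/4 < X < 11/8) = ∫_{3/4}^{11/8} f(x) dx
where f(x) = \frac{1}{5}
= \frac{1}{8}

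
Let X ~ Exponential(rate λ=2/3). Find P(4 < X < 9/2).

P(4 < X < 9/2) = ∫_{4}^{9/2} f(x) dx
where f(x) = \frac{2 e^{- \frac{2 x}{3}}}{3}
= - \frac{1}{e^{3}} + e^{- \frac{8}{3}}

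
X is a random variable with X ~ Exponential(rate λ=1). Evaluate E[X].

For X ~ Exponential(rate λ=1), the expected value is:
E[X] = 1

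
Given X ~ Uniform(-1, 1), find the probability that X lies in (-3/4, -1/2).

P(-3/4 < X < -1/2) = ∫_{-3/4}^{-1/2} f(x) dx
where f(x) = \frac{1}{2}
= \frac{1}{8}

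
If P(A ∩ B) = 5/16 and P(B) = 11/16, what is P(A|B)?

P(A|B) = P(A ∩ B) / P(B)
= (5/16) / (11/16)
= 5/11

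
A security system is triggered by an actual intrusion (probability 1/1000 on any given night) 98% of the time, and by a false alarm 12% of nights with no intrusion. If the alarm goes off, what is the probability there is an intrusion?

Let D = the rare event, + = positive/flagged.
P(D) = 1/1000
P(+|D) = 98/100 = 49/50
P(+|D') = 12/100 = 3/25
P(+) = P(+|D)P(D) + P(+|D')P(D')
     = \frac{49}{50} × \frac{1}{1000} + \frac{3}{25} × \frac{999}{1000}
     = \frac{6043}{50000}
P(D|+) = P(+|D)P(D)/P(+) = \frac{49}{6043}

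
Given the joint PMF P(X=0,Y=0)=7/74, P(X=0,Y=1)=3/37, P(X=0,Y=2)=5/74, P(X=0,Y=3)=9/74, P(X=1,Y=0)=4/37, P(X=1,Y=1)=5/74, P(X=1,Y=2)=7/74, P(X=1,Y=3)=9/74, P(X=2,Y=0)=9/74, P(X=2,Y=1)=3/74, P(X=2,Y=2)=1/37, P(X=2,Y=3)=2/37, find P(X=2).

P(X=2) = P(X=2,Y=0) + P(X=2,Y=1) + P(X=2,Y=2) + P(X=2,Y=3)
= 9/74 + 3/74 + 1/37 + 2/37
= 9/37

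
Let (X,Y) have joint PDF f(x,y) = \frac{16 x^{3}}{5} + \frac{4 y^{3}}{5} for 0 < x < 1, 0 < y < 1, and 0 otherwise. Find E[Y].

E[Y] = ∫_0^1 ∫_0^1 y × f(x,y) dx dy
= \frac{14}{25}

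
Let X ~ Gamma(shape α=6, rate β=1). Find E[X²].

Using the identity E[X²] = Var(X) + (E[X])²:
E[X] = 6
Var(X) = 6
E[X²] = 6 + (6)²
= 42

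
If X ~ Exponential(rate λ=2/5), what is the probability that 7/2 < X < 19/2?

P(7/2 < X < 19/2) = ∫_{7/2}^{19/2} f(x) dx
where f(x) = \frac{2 e^{- \frac{2 x}{5}}}{5}
= - \frac{1 - e^{\frac{12}{5}}}{e^{\frac{19}{5}}}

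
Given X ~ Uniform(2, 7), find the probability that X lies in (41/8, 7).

P(41/8 < X < 7) = ∫_{41/8}^{7} f(x) dx
where f(x) = \frac{1}{5}
= \frac{3}{8}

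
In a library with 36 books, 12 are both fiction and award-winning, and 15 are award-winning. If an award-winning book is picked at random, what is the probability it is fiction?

P(A ∩ B) = 12/36 = 1/3
P(B) = 15/36 = 5/12
P(A|B) = P(A ∩ B) / P(B) = (1/3) / (5/12) = 4/5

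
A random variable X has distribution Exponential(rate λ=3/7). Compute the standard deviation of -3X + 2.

For X ~ Exponential(rate λ=3/7):
Var(X) = \frac{49}{9}
SD(X) = √(Var(X)) = √(\frac{49}{9}) = \frac{7}{3}
SD(-3X + 2) = |-3| × SD(X) = 3 × \frac{7}{3} = 7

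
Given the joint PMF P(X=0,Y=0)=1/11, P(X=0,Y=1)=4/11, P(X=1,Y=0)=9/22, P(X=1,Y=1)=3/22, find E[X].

First find marginal of X:
P(X=0) = 5/11
P(X=1) = 6/11
E[X] = 0 × 5/11 + 1 × 6/11 = 6/11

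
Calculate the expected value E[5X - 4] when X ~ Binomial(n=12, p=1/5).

For X ~ Binomial(n=12, p=1/5):
E[X] = \frac{12}{5}
E[5X - 4] = 5 × E[X] - 4 = 8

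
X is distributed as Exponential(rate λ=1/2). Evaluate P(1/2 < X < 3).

P(1/2 < X < 3) = ∫_{1/2}^{3} f(x) dx
where f(x) = \frac{e^{- \frac{x}{2}}}{2}
= - \frac{1}{e^{\frac{3}{2}}} + e^{- \frac{1}{4}}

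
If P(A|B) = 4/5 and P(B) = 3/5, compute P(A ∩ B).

By definition, P(A|B) = P(A ∩ B) / P(B)
So P(A ∩ B) = P(A|B) × P(B)
= 4/5 × 3/5
= 12/25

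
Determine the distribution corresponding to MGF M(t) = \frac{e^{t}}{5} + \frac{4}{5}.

The MGF M(t) = \frac{e^{t}}{5} + \frac{4}{5} is the standard form for the Bernoulli distribution.
Comparing with the known MGF formula identifies: Bernoulli(p=1/5)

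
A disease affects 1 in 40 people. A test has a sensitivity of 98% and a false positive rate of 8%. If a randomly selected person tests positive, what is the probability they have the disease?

Let D = the rare event, + = positive/flagged.
P(D) = 1/40
P(+|D) = 98/100 = 49/50
P(+|D') = 8/100 = 2/25
P(+) = P(+|D)P(D) + P(+|D')P(D')
     = \frac{49}{50} × \frac{1}{40} + \frac{2}{25} × \frac{39}{40}
     = \frac{41}{400}
P(D|+) = P(+|D)P(D)/P(+) = \frac{49}{205}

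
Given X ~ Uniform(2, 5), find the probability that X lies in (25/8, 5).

P(25/8 < X < 5) = ∫_{25/8}^{5} f(x) dx
where f(x) = \frac{1}{3}
= \frac{5}{8}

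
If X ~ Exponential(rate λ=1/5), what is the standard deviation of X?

For X ~ Exponential(rate λ=1/5):
Var(X) = 25
SD(X) = √(Var(X)) = √(25) = 5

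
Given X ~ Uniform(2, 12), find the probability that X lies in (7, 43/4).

P(7 < X < 43/4) = ∫_{7}^{43/4} f(x) dx
where f(x) = \frac{1}{10}
= \frac{3}{8}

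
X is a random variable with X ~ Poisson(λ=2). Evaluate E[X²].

Using the identity E[X²] = Var(X) + (E[X])²:
E[X] = 2
Var(X) = 2
E[X²] = 2 + (2)²
= 6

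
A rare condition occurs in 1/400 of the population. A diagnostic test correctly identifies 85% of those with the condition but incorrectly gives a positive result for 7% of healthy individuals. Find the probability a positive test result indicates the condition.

Let D = the rare event, + = positive/flagged.
P(D) = 1/400
P(+|D) = 85/100 = 17/20
P(+|D') = 7/100
P(+) = P(+|D)P(D) + P(+|D')P(D')
     = \frac{17}{20} × \frac{1}{400} + \frac{7}{100} × \frac{399}{400}
     = \frac{1439}{20000}
P(D|+) = P(+|D)P(D)/P(+) = \frac{85}{2878}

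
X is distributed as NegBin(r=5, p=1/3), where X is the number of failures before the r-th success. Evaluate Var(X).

For X ~ NegBin(r=5, p=1/3), where X is the number of failures before the r-th success:
Var(X) = 30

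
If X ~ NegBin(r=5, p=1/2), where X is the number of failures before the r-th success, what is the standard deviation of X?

For X ~ NegBin(r=5, p=1/2), where X is the number of failures before the r-th success:
Var(X) = 10
SD(X) = √(Var(X)) = √(10) = \sqrt{10}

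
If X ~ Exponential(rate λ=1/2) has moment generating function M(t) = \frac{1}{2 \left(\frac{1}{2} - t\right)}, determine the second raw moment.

To find E[X^2], compute M^(2)(0):
M^(1)(t) = \frac{1}{2 \left(\frac{1}{2} - t\right)^{2}}
M^(2)(t) = \frac{1}{\left(\frac{1}{2} - t\right)^{3}}
M^(2)(0) = 8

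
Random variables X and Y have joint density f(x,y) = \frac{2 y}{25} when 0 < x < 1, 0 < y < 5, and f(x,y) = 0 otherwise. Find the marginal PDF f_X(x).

f_X(x) = ∫_0^5 f(x,y) dy
= ∫_0^5 \frac{2 y}{25} dy
= 1 for 0 < x < 1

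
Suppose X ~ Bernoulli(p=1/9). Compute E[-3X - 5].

For X ~ Bernoulli(p=1/9):
E[X] = \frac{1}{9}
E[-3X - 5] = -3 × E[X] - 5 = - \frac{16}{3}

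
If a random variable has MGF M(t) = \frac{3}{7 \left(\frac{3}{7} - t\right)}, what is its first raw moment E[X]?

To find E[X], compute M^(1)(0):
M^(1)(t) = \frac{3}{7 \left(\frac{3}{7} - t\right)^{2}}
M^(1)(0) = \frac{7}{3}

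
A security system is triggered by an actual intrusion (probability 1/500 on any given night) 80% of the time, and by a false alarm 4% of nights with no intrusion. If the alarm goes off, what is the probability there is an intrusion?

Let D = the rare event, + = positive/flagged.
P(D) = 1/500
P(+|D) = 80/100 = 4/5
P(+|D') = 4/100 = 1/25
P(+) = P(+|D)P(D) + P(+|D')P(D')
     = \frac{4}{5} × \frac{1}{500} + \frac{1}{25} × \frac{499}{500}
     = \frac{519}{12500}
P(D|+) = P(+|D)P(D)/P(+) = \frac{20}{519}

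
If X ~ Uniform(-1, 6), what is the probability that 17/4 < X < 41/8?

P(17/4 < X < 41/8) = ∫_{17/4}^{41/8} f(x) dx
where f(x) = \frac{1}{7}
= \frac{1}{8}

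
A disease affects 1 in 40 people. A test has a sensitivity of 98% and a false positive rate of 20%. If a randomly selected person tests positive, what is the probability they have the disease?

Let D = the rare event, + = positive/flagged.
P(D) = 1/40
P(+|D) = 98/100 = 49/50
P(+|D') = 20/100 = 1/5
P(+) = P(+|D)P(D) + P(+|D')P(D')
     = \frac{49}{50} × \frac{1}{40} + \frac{1}{5} × \frac{39}{40}
     = \frac{439}{2000}
P(D|+) = P(+|D)P(D)/P(+) = \frac{49}{439}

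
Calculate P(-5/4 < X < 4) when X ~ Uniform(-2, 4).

P(-5/4 < X < 4) = ∫_{-5/4}^{4} f(x) dx
where f(x) = \frac{1}{6}
= \frac{7}{8}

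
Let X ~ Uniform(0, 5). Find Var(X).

For X ~ Uniform(0, 5):
Var(X) = \frac{25}{12}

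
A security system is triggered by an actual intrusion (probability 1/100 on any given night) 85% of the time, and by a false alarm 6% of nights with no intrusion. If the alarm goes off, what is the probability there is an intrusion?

Let D = the rare event, + = positive/flagged.
P(D) = 1/100
P(+|D) = 85/100 = 17/20
P(+|D') = 6/100 = 3/50
P(+) = P(+|D)P(D) + P(+|D')P(D')
     = \frac{17}{20} × \frac{1}{100} + \frac{3}{50} × \frac{99}{100}
     = \frac{679}{10000}
P(D|+) = P(+|D)P(D)/P(+) = \frac{85}{679}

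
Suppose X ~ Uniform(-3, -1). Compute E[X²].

Using the identity E[X²] = Var(X) + (E[X])²:
E[X] = -2
Var(X) = \frac{1}{3}
E[X²] = \frac{1}{3} + (-2)²
= \frac{13}{3}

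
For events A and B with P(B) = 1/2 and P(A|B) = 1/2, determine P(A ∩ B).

By definition, P(A|B) = P(A ∩ B) / P(B)
So P(A ∩ B) = P(A|B) × P(B)
= 1/2 × 1/2
= 1/4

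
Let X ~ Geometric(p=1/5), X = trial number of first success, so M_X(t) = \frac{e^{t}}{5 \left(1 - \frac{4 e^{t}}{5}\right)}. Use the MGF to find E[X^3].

To find E[X^3], compute M^(3)(0):
M^(1)(t) = \frac{e^{t}}{5 \left(1 - \frac{4 e^{t}}{5}\right)} + \frac{4 e^{2 t}}{25 \left(1 - \frac{4 e^{t}}{5}\right)^{2}}
M^(2)(t) = \frac{e^{t}}{5 \left(1 - \frac{4 e^{t}}{5}\right)} + \frac{12 e^{2 t}}{25 \left(1 - \frac{4 e^{t}}{5}\right)^{2}} + \frac{32 e^{3 t}}{125 \left(1 - \frac{4 e^{t}}{5}\right)^{3}}
M^(3)(t) = \frac{e^{t}}{5 \left(1 - \frac{4 e^{t}}{5}\right)} + \frac{28 e^{2 t}}{25 \left(1 - \frac{4 e^{t}}{5}\right)^{2}} + \frac{192 e^{3 t}}{125 \left(1 - \frac{4 e^{t}}{5}\right)^{3}} + \frac{384 e^{4 t}}{625 \left(1 - \frac{4 e^{t}}{5}\right)^{4}}
M^(3)(0) = 605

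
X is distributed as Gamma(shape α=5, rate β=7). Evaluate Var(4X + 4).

For X ~ Gamma(shape α=5, rate β=7):
Var(X) = \frac{5}{49}
Var(4X + 4) = (4)² × Var(X) = 16 × \frac{5}{49} = \frac{80}{49}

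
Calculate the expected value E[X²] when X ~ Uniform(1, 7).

Using the identity E[X²] = Var(X) + (E[X])²:
E[X] = 4
Var(X) = 3
E[X²] = 3 + (4)²
= 19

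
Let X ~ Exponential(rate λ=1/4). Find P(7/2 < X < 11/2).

P(7/2 < X < 11/2) = ∫_{7/2}^{11/2} f(x) dx
where f(x) = \frac{e^{- \frac{x}{4}}}{4}
= - \frac{1 - e^{\frac{1}{2}}}{e^{\frac{11}{8}}}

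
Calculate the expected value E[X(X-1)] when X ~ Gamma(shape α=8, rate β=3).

E[X(X-1)] = E[X² - X] = E[X²] - E[X]
E[X] = \frac{8}{3}
E[X²] = Var(X) + (E[X])² = \frac{8}{9} + (\frac{8}{3})² = 8
E[X(X-1)] = 8 - \frac{8}{3} = \frac{16}{3}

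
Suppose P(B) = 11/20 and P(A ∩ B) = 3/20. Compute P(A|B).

P(A|B) = P(A ∩ B) / P(B)
= (3/20) / (11/20)
= 3/11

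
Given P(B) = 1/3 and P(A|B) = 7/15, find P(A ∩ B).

By definition, P(A|B) = P(A ∩ B) / P(B)
So P(A ∩ B) = P(A|B) × P(B)
= 7/15 × 1/3
= 7/45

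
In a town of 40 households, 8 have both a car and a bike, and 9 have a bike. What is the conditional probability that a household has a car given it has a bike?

P(A ∩ B) = 8/40 = 1/5
P(B) = 9/40
P(A|B) = P(A ∩ B) / P(B) = (1/5) / (9/40) = 8/9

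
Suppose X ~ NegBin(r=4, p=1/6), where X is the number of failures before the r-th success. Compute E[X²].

Using the identity E[X²] = Var(X) + (E[X])²:
E[X] = 20
Var(X) = 120
E[X²] = 120 + (20)²
= 520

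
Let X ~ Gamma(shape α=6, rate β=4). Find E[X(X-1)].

E[X(X-1)] = E[X² - X] = E[X²] - E[X]
E[X] = \frac{3}{2}
E[X²] = Var(X) + (E[X])² = \frac{3}{8} + (\frac{3}{2})² = \frac{21}{8}
E[X(X-1)] = \frac{21}{8} - \frac{3}{2} = \frac{9}{8}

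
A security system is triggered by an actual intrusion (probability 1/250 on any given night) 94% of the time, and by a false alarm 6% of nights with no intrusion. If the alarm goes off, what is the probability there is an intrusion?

Let D = the rare event, + = positive/flagged.
P(D) = 1/250
P(+|D) = 94/100 = 47/50
P(+|D') = 6/100 = 3/50
P(+) = P(+|D)P(D) + P(+|D')P(D')
     = \frac{47}{50} × \frac{1}{250} + \frac{3}{50} × \frac{249}{250}
     = \frac{397}{6250}
P(D|+) = P(+|D)P(D)/P(+) = \frac{47}{794}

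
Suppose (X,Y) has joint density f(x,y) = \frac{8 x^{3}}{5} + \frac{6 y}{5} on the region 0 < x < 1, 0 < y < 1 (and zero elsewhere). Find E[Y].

E[Y] = ∫_0^1 ∫_0^1 y × f(x,y) dx dy
= \frac{3}{5}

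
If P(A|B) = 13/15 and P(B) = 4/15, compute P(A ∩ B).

By definition, P(A|B) = P(A ∩ B) / P(B)
So P(A ∩ B) = P(A|B) × P(B)
= 13/15 × 4/15
= 52/225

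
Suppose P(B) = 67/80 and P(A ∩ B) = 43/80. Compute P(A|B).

P(A|B) = P(A ∩ B) / P(B)
= (43/80) / (67/80)
= 43/67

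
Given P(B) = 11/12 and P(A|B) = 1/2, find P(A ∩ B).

By definition, P(A|B) = P(A ∩ B) / P(B)
So P(A ∩ B) = P(A|B) × P(B)
= 1/2 × 11/12
= 11/24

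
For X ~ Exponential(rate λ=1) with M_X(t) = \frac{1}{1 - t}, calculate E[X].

To find E[X], compute M^(1)(0):
M^(1)(t) = \frac{1}{\left(1 - t\right)^{2}}
M^(1)(0) = 1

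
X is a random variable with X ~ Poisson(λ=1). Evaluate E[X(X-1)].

E[X(X-1)] = E[X² - X] = E[X²] - E[X]
E[X] = 1
E[X²] = Var(X) + (E[X])² = 1 + (1)² = 2
E[X(X-1)] = 2 - 1 = 1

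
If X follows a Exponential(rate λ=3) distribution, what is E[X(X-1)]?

E[X(X-1)] = E[X² - X] = E[X²] - E[X]
E[X] = \frac{1}{3}
E[X²] = Var(X) + (E[X])² = \frac{1}{9} + (\frac{1}{3})² = \frac{2}{9}
E[X(X-1)] = \frac{2}{9} - \frac{1}{3} = - \frac{1}{9}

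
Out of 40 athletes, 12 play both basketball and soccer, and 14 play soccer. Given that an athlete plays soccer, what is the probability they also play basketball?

P(A ∩ B) = 12/40 = 3/10
P(B) = 14/40 = 7/20
P(A|B) = P(A ∩ B) / P(B) = (3/10) / (7/20) = 6/7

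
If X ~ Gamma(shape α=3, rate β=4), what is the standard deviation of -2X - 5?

For X ~ Gamma(shape α=3, rate β=4):
Var(X) = \frac{3}{16}
SD(X) = √(Var(X)) = √(\frac{3}{16}) = \frac{\sqrt{3}}{4}
SD(-2X - 5) = |-2| × SD(X) = 2 × \frac{\sqrt{3}}{4} = \frac{\sqrt{3}}{2}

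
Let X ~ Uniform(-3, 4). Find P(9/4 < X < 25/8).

P(9/4 < X < 25/8) = ∫_{9/4}^{25/8} f(x) dx
where f(x) = \frac{1}{7}
= \frac{1}{8}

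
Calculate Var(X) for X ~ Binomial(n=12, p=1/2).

For X ~ Binomial(n=12, p=1/2):
Var(X) = 3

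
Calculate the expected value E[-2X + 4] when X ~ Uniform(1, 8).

For X ~ Uniform(1, 8):
E[X] = \frac{9}{2}
E[-2X + 4] = -2 × E[X] + 4 = -5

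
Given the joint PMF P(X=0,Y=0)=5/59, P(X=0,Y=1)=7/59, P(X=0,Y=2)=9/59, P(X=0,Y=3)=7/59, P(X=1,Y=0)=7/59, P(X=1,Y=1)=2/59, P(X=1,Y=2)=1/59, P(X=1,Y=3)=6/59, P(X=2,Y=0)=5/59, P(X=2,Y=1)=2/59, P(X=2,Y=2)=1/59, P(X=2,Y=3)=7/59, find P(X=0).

P(X=0) = P(X=0,Y=0) + P(X=0,Y=1) + P(X=0,Y=2) + P(X=0,Y=3)
= 5/59 + 7/59 + 9/59 + 7/59
= 28/59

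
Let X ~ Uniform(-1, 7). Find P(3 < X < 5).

P(3 < X < 5) = ∫_{3}^{5} f(x) dx
where f(x) = \frac{1}{8}
= \frac{1}{4}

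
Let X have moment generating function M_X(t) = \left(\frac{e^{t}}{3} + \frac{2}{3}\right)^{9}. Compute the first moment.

To find E[X], compute M^(1)(0):
M^(1)(t) = 3 \left(\frac{e^{t}}{3} + \frac{2}{3}\right)^{8} e^{t}
M^(1)(0) = 3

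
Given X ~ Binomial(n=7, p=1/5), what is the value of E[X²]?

Using the identity E[X²] = Var(X) + (E[X])²:
E[X] = \frac{7}{5}
Var(X) = \frac{28}{25}
E[X²] = \frac{28}{25} + (\frac{7}{5})²
= \frac{77}{25}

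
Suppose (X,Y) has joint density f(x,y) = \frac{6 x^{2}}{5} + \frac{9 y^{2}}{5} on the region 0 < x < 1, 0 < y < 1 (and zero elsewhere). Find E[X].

E[X] = ∫_0^1 ∫_0^1 x × f(x,y) dy dx
= ∫_0^1 ∫_0^1 x × (\frac{6 x^{2}}{5} + \frac{9 y^{2}}{5}) dy dx
= \frac{3}{5}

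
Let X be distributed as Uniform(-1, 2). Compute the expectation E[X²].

Using the identity E[X²] = Var(X) + (E[X])²:
E[X] = \frac{1}{2}
Var(X) = \frac{3}{4}
E[X²] = \frac{3}{4} + (\frac{1}{2})²
= 1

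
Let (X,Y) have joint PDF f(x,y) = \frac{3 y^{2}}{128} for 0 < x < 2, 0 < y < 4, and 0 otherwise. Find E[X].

f_X(x) = ∫_0^4 \frac{3 y^{2}}{128} dy = \frac{1}{2}
E[X] = ∫_0^2 x × (\frac{1}{2}) dx = 1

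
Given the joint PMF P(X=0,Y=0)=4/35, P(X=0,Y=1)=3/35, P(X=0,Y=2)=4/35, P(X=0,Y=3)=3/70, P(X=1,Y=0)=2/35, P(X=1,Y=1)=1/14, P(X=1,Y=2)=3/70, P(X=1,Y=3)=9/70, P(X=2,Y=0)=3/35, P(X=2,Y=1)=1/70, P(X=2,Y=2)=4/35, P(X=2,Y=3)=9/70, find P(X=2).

P(X=2) = P(X=2,Y=0) + P(X=2,Y=1) + P(X=2,Y=2) + P(X=2,Y=3)
= 3/35 + 1/70 + 4/35 + 9/70
= 12/35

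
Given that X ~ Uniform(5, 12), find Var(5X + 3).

For X ~ Uniform(5, 12):
Var(X) = \frac{49}{12}
Var(5X + 3) = (5)² × Var(X) = 25 × \frac{49}{12} = \frac{1225}{12}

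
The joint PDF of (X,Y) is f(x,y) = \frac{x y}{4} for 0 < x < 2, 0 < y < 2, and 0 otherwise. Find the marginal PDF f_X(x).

f_X(x) = ∫_0^2 f(x,y) dy
= ∫_0^2 \frac{x y}{4} dy
= \frac{x}{2} for 0 < x < 2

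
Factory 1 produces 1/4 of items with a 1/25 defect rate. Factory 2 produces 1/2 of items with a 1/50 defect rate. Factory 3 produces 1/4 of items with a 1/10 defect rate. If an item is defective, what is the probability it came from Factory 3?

Using Bayes' theorem:
P(F1) = 1/4, P(D|F1) = 1/25
P(F2) = 1/2, P(D|F2) = 1/50
P(F3) = 1/4, P(D|F3) = 1/10
P(D) = P(D|F1)P(F1) + P(D|F2)P(F2) + P(D|F3)P(F3)
     = \frac{9}{200}
P(F3|D) = P(D|F3)P(F3) / P(D)
= \frac{5}{9}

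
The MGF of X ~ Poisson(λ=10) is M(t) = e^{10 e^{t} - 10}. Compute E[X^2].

To find E[X^2], compute M^(2)(0):
M^(1)(t) = 10 e^{t} e^{10 e^{t} - 10}
M^(2)(t) = 100 e^{2 t} e^{10 e^{t} - 10} + 10 e^{t} e^{10 e^{t} - 10}
M^(2)(0) = 110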